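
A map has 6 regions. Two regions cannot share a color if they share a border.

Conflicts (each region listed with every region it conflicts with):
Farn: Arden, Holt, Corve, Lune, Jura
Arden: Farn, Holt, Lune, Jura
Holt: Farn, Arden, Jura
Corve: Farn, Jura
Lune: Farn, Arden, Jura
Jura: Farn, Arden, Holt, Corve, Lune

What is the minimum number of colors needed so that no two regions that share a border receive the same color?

4

Farn, Arden, Holt, Jura pairwise conflict, so at least 4 colors are needed.
4 colors suffice: color 1 → {Farn}; color 2 → {Jura}; color 3 → {Arden, Corve}; color 4 → {Holt, Lune}. Every pair that conflicts lands in different colors.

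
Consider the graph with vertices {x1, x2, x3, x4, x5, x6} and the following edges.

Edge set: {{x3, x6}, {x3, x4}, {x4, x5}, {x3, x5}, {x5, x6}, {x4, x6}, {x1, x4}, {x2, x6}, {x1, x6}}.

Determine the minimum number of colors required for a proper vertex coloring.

x3, x4, x5, x6 are mutually adjacent (a clique of size 4), so at least 4 colors are needed.
4 colors suffice: color red → {x6}; color blue → {x2, x4}; color green → {x1, x5}; color yellow → {x3}. No two adjacent vertices share a color.

4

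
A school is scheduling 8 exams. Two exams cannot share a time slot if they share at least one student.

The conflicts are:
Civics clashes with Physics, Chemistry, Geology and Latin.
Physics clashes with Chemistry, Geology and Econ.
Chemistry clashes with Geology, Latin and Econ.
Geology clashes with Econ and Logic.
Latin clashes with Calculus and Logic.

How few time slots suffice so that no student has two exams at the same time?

Civics, Physics, Chemistry, Geology pairwise conflict, so at least 4 time slots are needed.
4 time slots suffice: time slot 1 → {Geology, Latin}; time slot 2 → {Chemistry, Calculus, Logic}; time slot 3 → {Civics, Econ}; time slot 4 → {Physics}. No two conflicting exams share a time slot.

4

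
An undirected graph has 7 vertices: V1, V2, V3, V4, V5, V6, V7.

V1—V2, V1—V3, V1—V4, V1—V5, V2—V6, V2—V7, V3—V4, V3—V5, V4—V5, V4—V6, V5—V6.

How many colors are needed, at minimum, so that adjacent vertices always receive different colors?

V1, V3, V4, V5 are mutually adjacent (a clique of size 4), so at least 4 colors are needed.
One proper 4-coloring: V1=1, V2=2, V3=4, V4=2, V5=3, V6=1, V7=1. Each edge has distinct colors on its endpoints.

4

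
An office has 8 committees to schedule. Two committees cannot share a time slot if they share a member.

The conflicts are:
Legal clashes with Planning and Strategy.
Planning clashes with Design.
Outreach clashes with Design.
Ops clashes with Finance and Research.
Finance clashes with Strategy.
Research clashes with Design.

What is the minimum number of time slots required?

The cycle Ops-Finance-Strategy-Legal-Planning-Design-Research-Ops has odd length 7, so it cannot be 2-colored; at least 3 time slots are needed.
A valid assignment using 3 time slots: Legal=1, Planning=2, Outreach=2, Ops=1, Finance=3, Research=2, Strategy=2, Design=1. Each listed conflict is separated.

3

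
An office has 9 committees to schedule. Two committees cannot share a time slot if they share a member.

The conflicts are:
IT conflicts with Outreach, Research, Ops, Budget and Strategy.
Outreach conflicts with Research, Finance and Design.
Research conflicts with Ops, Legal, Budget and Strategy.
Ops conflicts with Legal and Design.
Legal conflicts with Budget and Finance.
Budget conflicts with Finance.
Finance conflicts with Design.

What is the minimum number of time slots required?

3

Outreach, Finance, Design are mutually in conflict, so at least 3 time slots are needed.
3 time slots suffice: time slot 1 → {Research, Finance}; time slot 2 → {IT, Legal, Design}; time slot 3 → {Outreach, Ops, Budget, Strategy}. No two conflicting committees share a time slot.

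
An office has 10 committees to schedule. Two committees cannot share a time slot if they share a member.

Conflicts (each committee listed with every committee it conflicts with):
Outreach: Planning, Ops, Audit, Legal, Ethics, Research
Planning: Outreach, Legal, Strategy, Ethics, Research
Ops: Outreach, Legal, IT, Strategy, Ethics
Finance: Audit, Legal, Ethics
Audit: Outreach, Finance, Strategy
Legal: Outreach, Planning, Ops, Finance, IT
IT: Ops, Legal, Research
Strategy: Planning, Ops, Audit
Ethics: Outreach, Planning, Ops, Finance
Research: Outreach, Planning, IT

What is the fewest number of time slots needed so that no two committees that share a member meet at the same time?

Outreach, Planning, Legal are mutually in conflict, so at least 3 time slots are needed.
3 time slots suffice: Outreach=1, Planning=3, Ops=3, Finance=1, Audit=2, Legal=2, IT=1, Strategy=1, Ethics=2, Research=2. Every pair that conflicts lands in different time slots.

3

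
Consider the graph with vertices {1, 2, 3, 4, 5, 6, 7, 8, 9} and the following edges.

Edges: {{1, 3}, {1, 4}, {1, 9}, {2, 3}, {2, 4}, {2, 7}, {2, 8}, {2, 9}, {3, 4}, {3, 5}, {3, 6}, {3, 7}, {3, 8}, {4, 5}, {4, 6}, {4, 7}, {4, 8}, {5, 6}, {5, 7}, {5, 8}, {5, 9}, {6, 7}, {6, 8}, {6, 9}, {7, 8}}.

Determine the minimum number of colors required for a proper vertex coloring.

6

3, 4, 5, 6, 7, 8 are pairwise adjacent (a clique of size 6), so at least 6 colors are needed.
6 colors suffice: color a → {4, 9}; color b → {3}; color c → {1, 8}; color d → {2, 5}; color e → {7}; color f → {6}. No two adjacent vertices share a color.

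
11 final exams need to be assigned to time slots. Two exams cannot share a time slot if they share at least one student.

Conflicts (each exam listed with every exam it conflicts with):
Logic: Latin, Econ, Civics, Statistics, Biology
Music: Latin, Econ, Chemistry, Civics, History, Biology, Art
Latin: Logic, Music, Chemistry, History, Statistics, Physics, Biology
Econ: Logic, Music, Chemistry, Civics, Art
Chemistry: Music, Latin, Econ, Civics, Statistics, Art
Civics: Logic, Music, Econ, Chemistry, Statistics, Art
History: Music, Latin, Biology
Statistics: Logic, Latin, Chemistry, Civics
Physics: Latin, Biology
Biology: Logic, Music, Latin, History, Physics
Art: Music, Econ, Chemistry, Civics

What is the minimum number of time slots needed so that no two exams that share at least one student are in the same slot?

5

Music, Econ, Chemistry, Civics, Art all conflict with each other, so at least 5 time slots are needed.
5 time slots suffice: Logic=2, Music=2, Latin=1, Econ=4, Chemistry=3, Civics=1, History=4, Statistics=4, Physics=2, Biology=3, Art=5. No two conflicting exams share a time slot.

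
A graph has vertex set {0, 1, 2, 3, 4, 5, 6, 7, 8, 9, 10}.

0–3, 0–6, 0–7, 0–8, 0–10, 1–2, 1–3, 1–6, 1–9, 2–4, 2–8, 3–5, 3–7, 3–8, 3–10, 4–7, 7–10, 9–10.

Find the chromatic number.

0, 3, 7, 10 are mutually adjacent (a clique of size 4), so at least 4 colors are needed.
A valid assignment using 4 colors: 0=b, 1=b, 2=a, 3=a, 4=b, 5=b, 6=a, 7=d, 8=c, 9=a, 10=c. Each edge has distinct colors on its endpoints.

4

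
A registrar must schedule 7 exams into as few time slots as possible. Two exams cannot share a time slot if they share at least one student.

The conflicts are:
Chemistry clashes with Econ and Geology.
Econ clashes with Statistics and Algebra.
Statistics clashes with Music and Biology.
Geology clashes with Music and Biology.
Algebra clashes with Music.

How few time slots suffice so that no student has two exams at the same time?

3

The cycle Chemistry-Econ-Statistics-Music-Geology-Chemistry has odd length 5, so it cannot be 2-colored; at least 3 time slots are needed.
A valid assignment using 3 time slots: Chemistry=3, Econ=2, Statistics=1, Geology=1, Algebra=1, Music=2, Biology=2. No two conflicting exams share a time slot.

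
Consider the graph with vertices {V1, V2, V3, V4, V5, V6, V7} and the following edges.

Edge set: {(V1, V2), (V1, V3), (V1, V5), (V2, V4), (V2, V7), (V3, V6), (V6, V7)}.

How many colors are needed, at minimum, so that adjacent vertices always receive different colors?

The cycle V7-V2-V1-V3-V6-V7 has odd length 5, so it cannot be 2-colored; at least 3 colors are needed.
A valid assignment using 3 colors: V1=1, V2=2, V3=2, V4=1, V5=2, V6=3, V7=1. Every edge joins two different colors.

3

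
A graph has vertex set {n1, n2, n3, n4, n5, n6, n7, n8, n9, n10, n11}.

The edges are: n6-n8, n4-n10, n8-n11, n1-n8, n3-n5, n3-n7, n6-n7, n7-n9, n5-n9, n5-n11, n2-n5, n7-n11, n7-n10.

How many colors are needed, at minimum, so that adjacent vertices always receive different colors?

n4 and n10 are adjacent, so at least 2 colors are needed.
2 colors suffice: n1=2, n2=2, n3=2, n4=1, n5=1, n6=2, n7=1, n8=1, n9=2, n10=2, n11=2. Each edge has distinct colors on its endpoints.

2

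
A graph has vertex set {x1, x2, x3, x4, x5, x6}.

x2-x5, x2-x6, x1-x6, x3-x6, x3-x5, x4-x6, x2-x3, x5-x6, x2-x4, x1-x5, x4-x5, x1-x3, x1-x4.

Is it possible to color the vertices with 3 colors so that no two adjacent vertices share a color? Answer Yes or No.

No

x2, x3, x5, x6 are pairwise adjacent (a clique of size 4), so at least 4 colors are needed.
So 3 colors are not enough.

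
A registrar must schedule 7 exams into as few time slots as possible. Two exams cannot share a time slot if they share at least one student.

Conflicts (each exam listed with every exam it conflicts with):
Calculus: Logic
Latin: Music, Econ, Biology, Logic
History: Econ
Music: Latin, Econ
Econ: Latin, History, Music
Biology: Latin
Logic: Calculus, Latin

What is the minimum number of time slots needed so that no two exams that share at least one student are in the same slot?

3

Latin, Music, Econ are mutually in conflict, so at least 3 time slots are needed.
Using 3 time slots: Calculus=1, Latin=1, History=1, Music=3, Econ=2, Biology=2, Logic=2. Each listed conflict is separated.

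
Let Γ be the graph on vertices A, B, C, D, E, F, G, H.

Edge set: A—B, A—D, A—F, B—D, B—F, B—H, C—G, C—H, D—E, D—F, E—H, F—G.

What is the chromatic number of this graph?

A, B, D, F are pairwise adjacent (a clique of size 4), so at least 4 colors are needed.
4 colors suffice: A=yellow, B=green, C=blue, D=blue, E=green, F=red, G=green, H=red. Every edge joins two different colors.

4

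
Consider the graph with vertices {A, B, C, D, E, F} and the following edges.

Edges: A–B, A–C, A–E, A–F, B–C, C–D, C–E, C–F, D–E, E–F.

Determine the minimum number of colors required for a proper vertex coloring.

A, C, E, F are mutually adjacent (a clique of size 4), so at least 4 colors are needed.
4 colors suffice: color red → {C}; color blue → {B, E}; color green → {A, D}; color yellow → {F}. Each edge has distinct colors on its endpoints.

4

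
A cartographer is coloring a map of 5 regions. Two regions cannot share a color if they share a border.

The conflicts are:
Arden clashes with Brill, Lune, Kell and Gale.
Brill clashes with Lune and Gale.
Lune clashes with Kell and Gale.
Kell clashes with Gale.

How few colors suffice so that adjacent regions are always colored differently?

Arden, Brill, Lune, Gale are mutually in conflict, so at least 4 colors are needed.
4 colors suffice: color 1 → {Gale}; color 2 → {Lune}; color 3 → {Arden}; color 4 → {Brill, Kell}. Each listed conflict is separated.

4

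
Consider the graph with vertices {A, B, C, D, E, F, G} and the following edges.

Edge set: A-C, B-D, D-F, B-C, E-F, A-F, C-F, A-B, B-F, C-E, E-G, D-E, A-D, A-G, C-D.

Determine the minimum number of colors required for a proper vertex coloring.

A, B, C, D, F are pairwise adjacent (a clique of size 5), so at least 5 colors are needed.
5 colors suffice: A=yellow, B=purple, C=red, D=green, E=yellow, F=blue, G=red. Every edge joins two different colors.

5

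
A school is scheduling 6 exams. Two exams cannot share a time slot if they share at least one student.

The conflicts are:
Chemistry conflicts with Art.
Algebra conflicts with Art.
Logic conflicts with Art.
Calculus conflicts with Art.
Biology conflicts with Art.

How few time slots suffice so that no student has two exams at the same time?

2

Calculus and Art conflict, so at least 2 time slots are needed.
2 time slots suffice: Chemistry=2, Algebra=2, Logic=2, Calculus=2, Biology=2, Art=1. No two conflicting exams share a time slot.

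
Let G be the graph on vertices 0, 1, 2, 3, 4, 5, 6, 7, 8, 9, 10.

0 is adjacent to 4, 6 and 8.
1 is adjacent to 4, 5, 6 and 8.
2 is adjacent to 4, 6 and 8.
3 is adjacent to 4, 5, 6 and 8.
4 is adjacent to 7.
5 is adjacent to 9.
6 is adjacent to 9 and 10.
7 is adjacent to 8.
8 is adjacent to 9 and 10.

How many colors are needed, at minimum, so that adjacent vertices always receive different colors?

1 and 4 are adjacent, so at least 2 colors are needed.
2 colors suffice: color a → {4, 5, 6, 8}; color b → {0, 1, 2, 3, 7, 9, 10}. Every edge joins two different colors.

2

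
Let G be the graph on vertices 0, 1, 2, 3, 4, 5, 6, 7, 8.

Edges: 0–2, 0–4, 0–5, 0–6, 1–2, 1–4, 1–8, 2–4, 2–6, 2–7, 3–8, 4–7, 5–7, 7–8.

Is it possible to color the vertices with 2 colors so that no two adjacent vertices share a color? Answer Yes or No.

No

1, 2, 4 are pairwise adjacent, so at least 3 colors are needed.
So 2 colors are not enough.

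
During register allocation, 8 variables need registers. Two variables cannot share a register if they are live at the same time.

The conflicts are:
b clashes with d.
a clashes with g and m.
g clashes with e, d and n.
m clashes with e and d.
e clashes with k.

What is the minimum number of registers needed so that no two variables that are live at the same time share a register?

m and d conflict, so at least 2 registers are needed.
A valid assignment using 2 registers: b=1, a=2, g=1, m=1, e=2, k=1, d=2, n=2. No two conflicting variables share a register.

2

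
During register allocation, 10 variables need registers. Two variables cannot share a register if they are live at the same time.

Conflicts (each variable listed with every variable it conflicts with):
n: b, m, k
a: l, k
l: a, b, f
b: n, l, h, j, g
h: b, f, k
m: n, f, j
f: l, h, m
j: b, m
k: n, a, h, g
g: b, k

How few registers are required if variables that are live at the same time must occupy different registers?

3

The cycle l-a-k-g-b-l has odd length 5, so it cannot be 2-colored; at least 3 registers are needed.
A valid assignment using 3 registers: n=2, a=3, l=2, b=1, h=2, m=1, f=3, j=2, k=1, g=2. Every pair that conflicts lands in different registers.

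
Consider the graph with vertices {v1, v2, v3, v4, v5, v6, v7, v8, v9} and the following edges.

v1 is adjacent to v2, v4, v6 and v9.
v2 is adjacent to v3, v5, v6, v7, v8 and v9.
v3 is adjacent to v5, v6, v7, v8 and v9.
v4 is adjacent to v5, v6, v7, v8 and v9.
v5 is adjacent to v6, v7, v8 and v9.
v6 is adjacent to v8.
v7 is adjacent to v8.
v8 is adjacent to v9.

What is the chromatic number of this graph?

5

v2, v3, v5, v7, v8 are pairwise adjacent (a clique of size 5), so at least 5 colors are needed.
A valid assignment using 5 colors: v1=red, v2=green, v3=yellow, v4=green, v5=red, v6=purple, v7=purple, v8=blue, v9=purple. No two adjacent vertices share a color.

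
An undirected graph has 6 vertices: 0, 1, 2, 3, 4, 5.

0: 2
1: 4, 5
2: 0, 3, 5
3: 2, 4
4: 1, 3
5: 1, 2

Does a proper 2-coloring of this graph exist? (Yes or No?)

No

The cycle 5-1-4-3-2-5 has odd length 5, so it cannot be 2-colored; at least 3 colors are needed.
So 2 colors are not enough.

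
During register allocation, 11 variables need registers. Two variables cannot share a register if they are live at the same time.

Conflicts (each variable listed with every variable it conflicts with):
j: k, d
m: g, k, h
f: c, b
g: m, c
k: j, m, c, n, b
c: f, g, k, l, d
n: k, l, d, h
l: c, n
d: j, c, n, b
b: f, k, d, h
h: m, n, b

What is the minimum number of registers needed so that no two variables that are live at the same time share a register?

2

n and h conflict, so at least 2 registers are needed.
2 registers suffice: register 1 → {j, m, c, n, b}; register 2 → {f, g, k, l, d, h}. No two conflicting variables share a register.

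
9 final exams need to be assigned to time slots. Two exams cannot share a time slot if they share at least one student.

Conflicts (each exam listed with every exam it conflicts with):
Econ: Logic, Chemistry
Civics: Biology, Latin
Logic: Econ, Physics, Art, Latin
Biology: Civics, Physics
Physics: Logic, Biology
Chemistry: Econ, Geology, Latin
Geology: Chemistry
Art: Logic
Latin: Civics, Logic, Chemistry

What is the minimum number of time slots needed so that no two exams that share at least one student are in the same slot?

The cycle Logic-Physics-Biology-Civics-Latin-Logic has odd length 5, so it cannot be 2-colored; at least 3 time slots are needed.
3 time slots suffice: time slot 1 → {Logic, Biology, Chemistry}; time slot 2 → {Econ, Physics, Geology, Art, Latin}; time slot 3 → {Civics}. No two conflicting exams share a time slot.

3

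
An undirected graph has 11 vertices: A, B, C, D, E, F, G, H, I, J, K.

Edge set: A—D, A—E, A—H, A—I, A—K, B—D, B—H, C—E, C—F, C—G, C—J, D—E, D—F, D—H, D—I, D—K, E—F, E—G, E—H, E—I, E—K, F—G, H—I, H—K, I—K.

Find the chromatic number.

A, D, E, H, I, K are pairwise adjacent (a clique of size 6), so at least 6 colors are needed.
A valid assignment using 6 colors: A=5, B=1, C=2, D=2, E=1, F=3, G=4, H=3, I=4, J=1, K=6. Each edge has distinct colors on its endpoints.

6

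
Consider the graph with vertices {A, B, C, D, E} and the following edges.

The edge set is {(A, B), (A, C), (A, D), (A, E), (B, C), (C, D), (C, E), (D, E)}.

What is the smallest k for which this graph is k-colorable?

A, C, D, E are mutually adjacent (a clique of size 4), so at least 4 colors are needed.
A valid assignment using 4 colors: A=blue, B=green, C=red, D=yellow, E=green. Each edge has distinct colors on its endpoints.

4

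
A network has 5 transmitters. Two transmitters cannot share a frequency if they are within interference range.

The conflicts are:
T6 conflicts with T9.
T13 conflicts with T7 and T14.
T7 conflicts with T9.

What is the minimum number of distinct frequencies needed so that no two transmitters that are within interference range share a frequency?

T13 and T7 conflict, so at least 2 frequencies are needed.
A valid assignment using 2 frequencies: T6=2, T13=1, T7=2, T14=2, T9=1. No two conflicting transmitters share a frequency.

2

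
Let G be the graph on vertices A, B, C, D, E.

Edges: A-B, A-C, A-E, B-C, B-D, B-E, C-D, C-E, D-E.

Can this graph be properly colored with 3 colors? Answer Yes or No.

B, C, D, E are pairwise adjacent (a clique of size 4), so at least 4 colors are needed.
So 3 colors are not enough.

No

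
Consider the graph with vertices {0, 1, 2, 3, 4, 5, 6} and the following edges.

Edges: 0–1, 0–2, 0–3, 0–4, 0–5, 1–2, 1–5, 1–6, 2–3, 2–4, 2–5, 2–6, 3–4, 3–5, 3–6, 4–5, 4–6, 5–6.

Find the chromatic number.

5

2, 3, 4, 5, 6 form a clique, so at least 5 colors are needed.
5 colors suffice: 0=c, 1=d, 2=a, 3=e, 4=d, 5=b, 6=c. No two adjacent vertices share a color.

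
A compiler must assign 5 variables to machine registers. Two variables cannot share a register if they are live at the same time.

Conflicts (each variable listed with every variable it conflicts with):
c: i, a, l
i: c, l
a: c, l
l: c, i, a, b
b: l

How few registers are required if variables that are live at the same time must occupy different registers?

3

c, a, l pairwise conflict, so at least 3 registers are needed.
3 registers suffice: register 1 → {l}; register 2 → {c, b}; register 3 → {i, a}. Every pair that conflicts lands in different registers.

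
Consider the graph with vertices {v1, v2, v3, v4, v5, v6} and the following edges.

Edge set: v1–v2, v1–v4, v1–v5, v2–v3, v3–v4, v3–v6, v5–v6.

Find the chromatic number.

The cycle v2-v3-v6-v5-v1-v2 has odd length 5, so it cannot be 2-colored; at least 3 colors are needed.
A valid assignment using 3 colors: v1=R, v2=B, v3=R, v4=B, v5=G, v6=B. Every edge joins two different colors.

3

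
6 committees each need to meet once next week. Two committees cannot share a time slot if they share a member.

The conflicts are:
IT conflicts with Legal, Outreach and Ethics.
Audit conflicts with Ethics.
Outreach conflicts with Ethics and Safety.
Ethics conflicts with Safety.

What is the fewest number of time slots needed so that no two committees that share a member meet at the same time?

3

Outreach, Ethics, Safety are mutually in conflict, so at least 3 time slots are needed.
3 time slots suffice: time slot 1 → {Legal, Ethics}; time slot 2 → {Audit, Outreach}; time slot 3 → {IT, Safety}. No two conflicting committees share a time slot.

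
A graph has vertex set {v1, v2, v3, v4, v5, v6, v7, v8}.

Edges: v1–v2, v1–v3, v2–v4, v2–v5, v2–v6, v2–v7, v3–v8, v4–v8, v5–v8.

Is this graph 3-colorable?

Yes

The chromatic number is 3. The cycle v3-v1-v2-v4-v8-v3 has odd length 5, so it cannot be 2-colored; at least 3 colors are needed.
A valid assignment using 3 colors: v1=2, v2=1, v3=3, v4=2, v5=2, v6=2, v7=2, v8=1.
That is already a proper 3-coloring.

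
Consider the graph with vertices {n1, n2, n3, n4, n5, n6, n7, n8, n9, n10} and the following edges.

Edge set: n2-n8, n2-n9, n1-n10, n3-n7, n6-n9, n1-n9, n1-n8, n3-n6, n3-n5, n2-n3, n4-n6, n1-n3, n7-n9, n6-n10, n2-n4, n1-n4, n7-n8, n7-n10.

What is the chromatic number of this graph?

2

n7 and n9 are adjacent, so at least 2 colors are needed.
2 colors suffice: color 1 → {n1, n2, n5, n6, n7}; color 2 → {n3, n4, n8, n9, n10}. No two adjacent vertices share a color.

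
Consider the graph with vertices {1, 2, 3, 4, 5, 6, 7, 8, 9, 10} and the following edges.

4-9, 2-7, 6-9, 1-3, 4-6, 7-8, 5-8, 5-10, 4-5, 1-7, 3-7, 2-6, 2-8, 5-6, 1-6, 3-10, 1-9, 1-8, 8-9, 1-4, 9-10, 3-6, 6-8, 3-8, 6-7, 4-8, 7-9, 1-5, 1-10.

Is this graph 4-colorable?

1, 6, 7, 8, 9 are mutually adjacent (a clique of size 5), so at least 5 colors are needed.
So 4 colors are not enough.

No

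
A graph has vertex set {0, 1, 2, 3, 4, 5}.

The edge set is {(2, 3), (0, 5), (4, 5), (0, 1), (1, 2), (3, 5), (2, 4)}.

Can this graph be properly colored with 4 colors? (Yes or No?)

Yes

The chromatic number is 3. The cycle 2-1-0-5-3-2 has odd length 5, so it cannot be 2-colored; at least 3 colors are needed.
3 colors suffice: color a → {2, 5}; color b → {0, 3, 4}; color c → {1}.
Since 4 ≥ 3, a proper 4-coloring certainly exists.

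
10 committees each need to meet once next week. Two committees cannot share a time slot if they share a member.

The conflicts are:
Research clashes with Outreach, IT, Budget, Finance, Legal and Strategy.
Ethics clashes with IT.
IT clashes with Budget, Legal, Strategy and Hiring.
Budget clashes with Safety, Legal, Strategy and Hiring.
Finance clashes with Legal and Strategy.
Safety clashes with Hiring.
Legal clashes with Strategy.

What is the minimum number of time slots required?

5

Research, IT, Budget, Legal, Strategy pairwise conflict, so at least 5 time slots are needed.
Using 5 time slots: Research=2, Ethics=2, Outreach=1, IT=1, Budget=3, Finance=1, Safety=1, Legal=5, Strategy=4, Hiring=2. Every pair that conflicts lands in different time slots.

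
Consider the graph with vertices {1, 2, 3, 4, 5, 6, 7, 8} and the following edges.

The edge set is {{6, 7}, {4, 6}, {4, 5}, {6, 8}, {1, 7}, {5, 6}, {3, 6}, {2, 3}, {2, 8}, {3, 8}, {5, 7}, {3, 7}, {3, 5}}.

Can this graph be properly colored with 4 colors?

Yes

The chromatic number is 4. 3, 5, 6, 7 are pairwise adjacent (a clique of size 4), so at least 4 colors are needed.
One proper 4-coloring: 1=a, 2=a, 3=b, 4=b, 5=d, 6=a, 7=c, 8=c.
That is already a proper 4-coloring.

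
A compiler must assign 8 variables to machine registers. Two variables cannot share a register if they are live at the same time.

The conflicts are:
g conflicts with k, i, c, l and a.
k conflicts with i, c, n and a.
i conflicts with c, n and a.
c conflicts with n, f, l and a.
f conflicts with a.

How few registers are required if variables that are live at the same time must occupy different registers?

5

g, k, i, c, a all conflict with each other, so at least 5 registers are needed.
5 registers suffice: register 1 → {c}; register 2 → {g, n, f}; register 3 → {i, l}; register 4 → {a}; register 5 → {k}. No two conflicting variables share a register.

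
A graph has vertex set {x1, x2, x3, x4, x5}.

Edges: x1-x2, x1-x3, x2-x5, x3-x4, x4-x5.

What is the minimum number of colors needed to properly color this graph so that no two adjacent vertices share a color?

The cycle x4-x5-x2-x1-x3-x4 has odd length 5, so it cannot be 2-colored; at least 3 colors are needed.
3 colors suffice: color red → {x2, x4}; color blue → {x3, x5}; color green → {x1}. Every edge joins two different colors.

3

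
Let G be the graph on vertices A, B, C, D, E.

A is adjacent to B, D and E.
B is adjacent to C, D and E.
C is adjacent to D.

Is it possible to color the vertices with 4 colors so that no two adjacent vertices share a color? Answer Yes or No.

Yes

The chromatic number is 3. A, B, E form a triangle, so at least 3 colors are needed.
3 colors suffice: color red → {B}; color blue → {A, C}; color green → {D, E}.
Since 4 ≥ 3, a proper 4-coloring certainly exists.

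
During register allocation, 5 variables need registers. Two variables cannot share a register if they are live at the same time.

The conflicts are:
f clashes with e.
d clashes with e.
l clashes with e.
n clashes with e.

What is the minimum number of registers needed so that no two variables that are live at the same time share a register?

2

l and e conflict, so at least 2 registers are needed.
2 registers suffice: register 1 → {e}; register 2 → {f, d, l, n}. Every pair that conflicts lands in different registers.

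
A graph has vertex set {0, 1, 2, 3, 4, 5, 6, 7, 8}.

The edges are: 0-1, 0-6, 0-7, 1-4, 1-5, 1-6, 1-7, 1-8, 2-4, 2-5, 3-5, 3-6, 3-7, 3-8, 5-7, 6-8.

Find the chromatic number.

1, 6, 8 are mutually adjacent, so at least 3 colors are needed.
3 colors suffice: color a → {1, 2, 3}; color b → {4, 6, 7}; color c → {0, 5, 8}. No two adjacent vertices share a color.

3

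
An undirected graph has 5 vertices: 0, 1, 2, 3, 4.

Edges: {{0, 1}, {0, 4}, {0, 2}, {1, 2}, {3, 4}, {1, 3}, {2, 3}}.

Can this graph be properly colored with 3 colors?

The chromatic number is 3. 0, 1, 2 are mutually adjacent, so at least 3 colors are needed.
3 colors suffice: color a → {1, 4}; color b → {2}; color c → {0, 3}.
That is already a proper 3-coloring.

Yes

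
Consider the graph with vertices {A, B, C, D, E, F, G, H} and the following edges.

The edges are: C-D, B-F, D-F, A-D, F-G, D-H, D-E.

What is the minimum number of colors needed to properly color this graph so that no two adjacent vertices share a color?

C and D are adjacent, so at least 2 colors are needed.
One proper 2-coloring: A=2, B=1, C=2, D=1, E=2, F=2, G=1, H=2. Every edge joins two different colors.

2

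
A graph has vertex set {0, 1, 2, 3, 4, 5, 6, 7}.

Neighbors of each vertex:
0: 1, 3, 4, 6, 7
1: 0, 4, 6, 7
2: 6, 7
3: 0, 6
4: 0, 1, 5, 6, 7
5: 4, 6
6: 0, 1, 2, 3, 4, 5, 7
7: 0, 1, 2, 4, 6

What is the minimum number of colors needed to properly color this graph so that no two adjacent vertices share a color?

0, 1, 4, 6, 7 are pairwise adjacent (a clique of size 5), so at least 5 colors are needed.
5 colors suffice: color red → {6}; color blue → {0, 2, 5}; color green → {3, 7}; color yellow → {4}; color purple → {1}. Each edge has distinct colors on its endpoints.

5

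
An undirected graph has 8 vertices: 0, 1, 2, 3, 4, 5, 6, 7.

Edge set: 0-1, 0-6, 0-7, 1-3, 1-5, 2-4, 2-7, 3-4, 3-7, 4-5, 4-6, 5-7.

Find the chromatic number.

The cycle 3-1-0-6-4-3 has odd length 5, so it cannot be 2-colored; at least 3 colors are needed.
3 colors suffice: color red → {1, 4, 7}; color blue → {0, 2, 3, 5}; color green → {6}. No two adjacent vertices share a color.

3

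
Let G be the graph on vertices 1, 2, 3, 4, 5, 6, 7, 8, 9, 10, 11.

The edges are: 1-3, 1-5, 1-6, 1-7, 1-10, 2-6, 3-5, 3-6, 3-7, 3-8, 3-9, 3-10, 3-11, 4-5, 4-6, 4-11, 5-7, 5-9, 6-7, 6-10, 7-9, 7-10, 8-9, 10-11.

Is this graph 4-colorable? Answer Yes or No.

No

1, 3, 6, 7, 10 are mutually adjacent (a clique of size 5), so at least 5 colors are needed.
So 4 colors are not enough.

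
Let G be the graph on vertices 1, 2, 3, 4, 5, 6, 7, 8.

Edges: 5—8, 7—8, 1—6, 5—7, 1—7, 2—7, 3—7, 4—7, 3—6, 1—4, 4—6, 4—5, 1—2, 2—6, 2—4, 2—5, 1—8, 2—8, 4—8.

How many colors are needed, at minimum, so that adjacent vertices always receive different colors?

5

1, 2, 4, 7, 8 are pairwise adjacent (a clique of size 5), so at least 5 colors are needed.
5 colors suffice: color a → {2, 3}; color b → {4}; color c → {6, 7}; color d → {8}; color e → {1, 5}. Each edge has distinct colors on its endpoints.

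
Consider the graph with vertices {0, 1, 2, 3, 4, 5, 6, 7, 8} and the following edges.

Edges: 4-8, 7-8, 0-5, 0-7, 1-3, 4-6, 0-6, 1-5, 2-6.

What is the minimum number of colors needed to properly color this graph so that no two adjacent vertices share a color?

3

The cycle 4-6-0-7-8-4 has odd length 5, so it cannot be 2-colored; at least 3 colors are needed.
3 colors suffice: color red → {0, 1, 2, 4}; color blue → {3, 5, 6, 7}; color green → {8}. No two adjacent vertices share a color.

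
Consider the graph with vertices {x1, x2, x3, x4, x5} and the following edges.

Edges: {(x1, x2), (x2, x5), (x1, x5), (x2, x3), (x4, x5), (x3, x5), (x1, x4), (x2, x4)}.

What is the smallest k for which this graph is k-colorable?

x1, x2, x4, x5 are pairwise adjacent (a clique of size 4), so at least 4 colors are needed.
4 colors suffice: color 1 → {x2}; color 2 → {x5}; color 3 → {x3, x4}; color 4 → {x1}. Each edge has distinct colors on its endpoints.

4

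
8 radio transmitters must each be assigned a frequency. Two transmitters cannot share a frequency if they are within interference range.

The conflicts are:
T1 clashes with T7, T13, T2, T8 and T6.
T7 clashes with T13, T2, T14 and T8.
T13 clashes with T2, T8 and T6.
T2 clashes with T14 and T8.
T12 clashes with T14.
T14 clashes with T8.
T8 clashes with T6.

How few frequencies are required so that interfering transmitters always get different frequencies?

T1, T7, T13, T2, T8 pairwise conflict, so at least 5 frequencies are needed.
5 frequencies suffice: frequency 1 → {T12, T8}; frequency 2 → {T13, T14}; frequency 3 → {T7, T6}; frequency 4 → {T2}; frequency 5 → {T1}. No two conflicting transmitters share a frequency.

5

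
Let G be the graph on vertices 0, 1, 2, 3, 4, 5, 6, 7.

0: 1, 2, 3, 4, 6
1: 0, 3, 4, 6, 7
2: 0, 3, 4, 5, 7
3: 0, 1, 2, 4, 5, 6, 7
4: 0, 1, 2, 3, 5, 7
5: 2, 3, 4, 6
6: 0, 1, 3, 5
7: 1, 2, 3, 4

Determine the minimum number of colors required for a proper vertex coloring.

4

2, 3, 4, 5 are mutually adjacent (a clique of size 4), so at least 4 colors are needed.
4 colors suffice: color red → {3}; color blue → {4, 6}; color green → {1, 2}; color yellow → {0, 5, 7}. Each edge has distinct colors on its endpoints.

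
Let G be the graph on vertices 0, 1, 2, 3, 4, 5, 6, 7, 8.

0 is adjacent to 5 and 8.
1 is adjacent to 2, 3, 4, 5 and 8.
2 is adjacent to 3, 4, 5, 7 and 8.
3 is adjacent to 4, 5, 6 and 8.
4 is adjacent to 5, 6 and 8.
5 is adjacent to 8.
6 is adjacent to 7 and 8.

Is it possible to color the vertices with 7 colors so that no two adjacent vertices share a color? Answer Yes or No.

The chromatic number is 6. 1, 2, 3, 4, 5, 8 are mutually adjacent (a clique of size 6), so at least 6 colors are needed.
One proper 6-coloring: 0=b, 1=f, 2=b, 3=e, 4=d, 5=c, 6=b, 7=a, 8=a.
Since 7 ≥ 6, a proper 7-coloring certainly exists.

Yes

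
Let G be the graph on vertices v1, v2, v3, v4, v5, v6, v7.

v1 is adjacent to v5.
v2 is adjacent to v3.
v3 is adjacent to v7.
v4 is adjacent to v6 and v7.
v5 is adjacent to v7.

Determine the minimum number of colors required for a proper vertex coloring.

v5 and v7 are adjacent, so at least 2 colors are needed.
2 colors suffice: color red → {v1, v2, v6, v7}; color blue → {v3, v4, v5}. Every edge joins two different colors.

2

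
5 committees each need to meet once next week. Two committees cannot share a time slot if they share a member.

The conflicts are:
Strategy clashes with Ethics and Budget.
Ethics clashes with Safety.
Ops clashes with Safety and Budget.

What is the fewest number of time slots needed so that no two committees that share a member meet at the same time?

The cycle Ethics-Safety-Ops-Budget-Strategy-Ethics has odd length 5, so it cannot be 2-colored; at least 3 time slots are needed.
Using 3 time slots: Strategy=2, Ethics=1, Ops=1, Safety=2, Budget=3. Each listed conflict is separated.

3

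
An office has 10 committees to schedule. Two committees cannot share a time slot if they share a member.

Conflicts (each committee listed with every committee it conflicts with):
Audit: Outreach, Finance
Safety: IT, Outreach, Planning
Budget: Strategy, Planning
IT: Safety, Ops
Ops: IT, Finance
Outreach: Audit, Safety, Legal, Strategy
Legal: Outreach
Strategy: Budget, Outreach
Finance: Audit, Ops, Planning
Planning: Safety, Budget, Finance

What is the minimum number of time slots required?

The cycle Ops-Finance-Planning-Safety-IT-Ops has odd length 5, so it cannot be 2-colored; at least 3 time slots are needed.
3 time slots suffice: time slot 1 → {IT, Outreach, Planning}; time slot 2 → {Safety, Legal, Strategy, Finance}; time slot 3 → {Audit, Budget, Ops}. No two conflicting committees share a time slot.

3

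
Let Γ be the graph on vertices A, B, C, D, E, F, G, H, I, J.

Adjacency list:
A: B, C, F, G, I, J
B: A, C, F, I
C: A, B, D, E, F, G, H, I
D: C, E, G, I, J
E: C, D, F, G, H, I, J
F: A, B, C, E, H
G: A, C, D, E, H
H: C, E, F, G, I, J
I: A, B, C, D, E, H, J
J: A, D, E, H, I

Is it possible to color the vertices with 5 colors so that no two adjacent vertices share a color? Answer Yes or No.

The chromatic number is 4. E, H, I, J form a clique, so at least 4 colors are needed.
4 colors suffice: A=green, B=yellow, C=red, D=yellow, E=green, F=blue, G=blue, H=yellow, I=blue, J=red.
Since 5 ≥ 4, a proper 5-coloring certainly exists.

Yes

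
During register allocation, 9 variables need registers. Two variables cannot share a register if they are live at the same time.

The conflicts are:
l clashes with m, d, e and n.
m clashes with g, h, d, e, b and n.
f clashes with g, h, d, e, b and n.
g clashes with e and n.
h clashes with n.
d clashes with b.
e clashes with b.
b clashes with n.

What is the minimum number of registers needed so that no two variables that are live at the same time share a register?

m, h, n all conflict with each other, so at least 3 registers are needed.
A valid assignment using 3 registers: l=3, m=1, f=1, g=3, h=3, d=2, e=2, b=3, n=2. Every pair that conflicts lands in different registers.

3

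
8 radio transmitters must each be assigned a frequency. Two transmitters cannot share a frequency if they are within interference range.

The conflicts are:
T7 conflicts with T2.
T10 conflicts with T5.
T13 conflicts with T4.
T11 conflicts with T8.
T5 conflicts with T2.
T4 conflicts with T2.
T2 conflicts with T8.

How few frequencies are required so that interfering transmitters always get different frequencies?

T10 and T5 conflict, so at least 2 frequencies are needed.
2 frequencies suffice: T7=2, T10=1, T13=1, T11=1, T5=2, T4=2, T2=1, T8=2. Every pair that conflicts lands in different frequencies.

2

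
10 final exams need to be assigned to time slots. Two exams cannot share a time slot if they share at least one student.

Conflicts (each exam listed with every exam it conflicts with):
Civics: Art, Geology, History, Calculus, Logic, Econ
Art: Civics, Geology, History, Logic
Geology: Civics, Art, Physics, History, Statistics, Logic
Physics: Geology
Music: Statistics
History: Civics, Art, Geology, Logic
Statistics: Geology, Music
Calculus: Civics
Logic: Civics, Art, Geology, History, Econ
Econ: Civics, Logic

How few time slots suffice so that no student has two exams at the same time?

Civics, Art, Geology, History, Logic are mutually in conflict, so at least 5 time slots are needed.
5 time slots suffice: time slot 1 → {Geology, Music, Calculus, Econ}; time slot 2 → {Civics, Physics, Statistics}; time slot 3 → {Logic}; time slot 4 → {History}; time slot 5 → {Art}. No two conflicting exams share a time slot.

5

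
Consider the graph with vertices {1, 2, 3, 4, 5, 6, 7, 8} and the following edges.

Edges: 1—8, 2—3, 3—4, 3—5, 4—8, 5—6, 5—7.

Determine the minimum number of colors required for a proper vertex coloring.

1 and 8 are adjacent, so at least 2 colors are needed.
2 colors suffice: color red → {3, 6, 7, 8}; color blue → {1, 2, 4, 5}. Every edge joins two different colors.

2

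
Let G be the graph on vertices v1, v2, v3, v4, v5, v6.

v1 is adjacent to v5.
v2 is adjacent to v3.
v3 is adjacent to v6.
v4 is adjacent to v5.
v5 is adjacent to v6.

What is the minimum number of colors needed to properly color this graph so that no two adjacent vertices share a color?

2

v4 and v5 are adjacent, so at least 2 colors are needed.
2 colors suffice: v1=2, v2=2, v3=1, v4=2, v5=1, v6=2. Each edge has distinct colors on its endpoints.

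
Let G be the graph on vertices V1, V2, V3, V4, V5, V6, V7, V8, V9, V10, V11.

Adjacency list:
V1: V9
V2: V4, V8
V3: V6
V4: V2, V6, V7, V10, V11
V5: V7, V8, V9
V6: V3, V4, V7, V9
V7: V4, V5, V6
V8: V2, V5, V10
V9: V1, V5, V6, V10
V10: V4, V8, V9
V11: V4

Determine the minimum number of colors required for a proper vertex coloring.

V4, V6, V7 form a triangle, so at least 3 colors are needed.
3 colors suffice: V1=2, V2=2, V3=1, V4=1, V5=2, V6=2, V7=3, V8=1, V9=1, V10=2, V11=2. No two adjacent vertices share a color.

3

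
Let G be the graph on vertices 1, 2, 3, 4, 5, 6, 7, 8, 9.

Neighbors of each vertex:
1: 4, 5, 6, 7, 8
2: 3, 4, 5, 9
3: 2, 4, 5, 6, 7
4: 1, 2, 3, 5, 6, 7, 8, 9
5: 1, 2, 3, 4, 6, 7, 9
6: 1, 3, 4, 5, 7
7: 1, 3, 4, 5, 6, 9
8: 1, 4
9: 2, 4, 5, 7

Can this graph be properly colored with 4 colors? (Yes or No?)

1, 4, 5, 6, 7 are mutually adjacent (a clique of size 5), so at least 5 colors are needed.
So 4 colors are not enough.

No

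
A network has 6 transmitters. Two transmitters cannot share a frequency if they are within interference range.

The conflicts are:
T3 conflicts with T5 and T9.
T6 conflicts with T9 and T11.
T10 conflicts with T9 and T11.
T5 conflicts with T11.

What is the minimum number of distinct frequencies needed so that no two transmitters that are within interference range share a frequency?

The cycle T3-T9-T10-T11-T5-T3 has odd length 5, so it cannot be 2-colored; at least 3 frequencies are needed.
Using 3 frequencies: T3=3, T6=2, T10=2, T5=2, T9=1, T11=1. Every pair that conflicts lands in different frequencies.

3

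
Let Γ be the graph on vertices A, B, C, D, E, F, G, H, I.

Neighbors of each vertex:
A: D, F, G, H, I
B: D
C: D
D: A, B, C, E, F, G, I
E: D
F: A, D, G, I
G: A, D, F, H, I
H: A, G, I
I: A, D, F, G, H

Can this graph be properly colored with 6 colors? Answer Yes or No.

The chromatic number is 5. A, D, F, G, I form a clique, so at least 5 colors are needed.
One proper 5-coloring: A=3, B=2, C=2, D=1, E=2, F=5, G=4, H=1, I=2.
Since 6 ≥ 5, a proper 6-coloring certainly exists.

Yes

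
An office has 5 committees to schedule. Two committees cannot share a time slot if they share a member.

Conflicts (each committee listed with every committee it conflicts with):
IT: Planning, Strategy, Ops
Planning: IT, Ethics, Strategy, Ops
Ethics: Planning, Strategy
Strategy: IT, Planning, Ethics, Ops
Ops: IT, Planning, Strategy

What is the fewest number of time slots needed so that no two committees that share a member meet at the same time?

4

IT, Planning, Strategy, Ops all conflict with each other, so at least 4 time slots are needed.
A valid assignment using 4 time slots: IT=4, Planning=2, Ethics=3, Strategy=1, Ops=3. Each listed conflict is separated.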